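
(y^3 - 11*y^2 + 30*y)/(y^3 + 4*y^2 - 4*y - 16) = y*(y^2 - 11*y + 30)/(y^3 + 4*y^2 - 4*y - 16)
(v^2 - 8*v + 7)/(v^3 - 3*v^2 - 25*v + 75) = (v^2 - 8*v + 7)/(v^3 - 3*v^2 - 25*v + 75)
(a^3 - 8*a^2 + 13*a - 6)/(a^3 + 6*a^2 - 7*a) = (a^2 - 7*a + 6)/(a*(a + 7))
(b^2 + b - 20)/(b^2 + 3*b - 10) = (b - 4)/(b - 2)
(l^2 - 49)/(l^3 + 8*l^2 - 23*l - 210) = (l - 7)/(l^2 + l - 30)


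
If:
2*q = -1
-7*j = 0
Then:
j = 0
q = -1/2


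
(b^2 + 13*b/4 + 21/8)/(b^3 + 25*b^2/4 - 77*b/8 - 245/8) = (2*b + 3)/(2*b^2 + 9*b - 35)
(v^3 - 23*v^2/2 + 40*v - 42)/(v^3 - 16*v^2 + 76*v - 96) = (v - 7/2)/(v - 8)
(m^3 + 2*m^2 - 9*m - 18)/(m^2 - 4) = (m^2 - 9)/(m - 2)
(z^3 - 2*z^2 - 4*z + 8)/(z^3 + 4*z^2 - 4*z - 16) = (z - 2)/(z + 4)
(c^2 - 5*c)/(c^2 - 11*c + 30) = c/(c - 6)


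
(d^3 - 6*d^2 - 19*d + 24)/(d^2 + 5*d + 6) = (d^2 - 9*d + 8)/(d + 2)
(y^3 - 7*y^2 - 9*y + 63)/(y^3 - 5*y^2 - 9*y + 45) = (y - 7)/(y - 5)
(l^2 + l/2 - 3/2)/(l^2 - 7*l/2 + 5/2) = (2*l + 3)/(2*l - 5)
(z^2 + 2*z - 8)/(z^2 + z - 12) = (z - 2)/(z - 3)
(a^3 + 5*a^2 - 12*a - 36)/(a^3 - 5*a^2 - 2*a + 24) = (a + 6)/(a - 4)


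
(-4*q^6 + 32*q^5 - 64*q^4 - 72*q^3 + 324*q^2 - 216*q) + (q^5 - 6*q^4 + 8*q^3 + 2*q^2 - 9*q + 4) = -4*q^6 + 33*q^5 - 70*q^4 - 64*q^3 + 326*q^2 - 225*q + 4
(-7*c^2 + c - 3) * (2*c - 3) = -14*c^3 + 23*c^2 - 9*c + 9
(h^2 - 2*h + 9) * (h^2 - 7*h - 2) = h^4 - 9*h^3 + 21*h^2 - 59*h - 18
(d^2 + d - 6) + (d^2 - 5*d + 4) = 2*d^2 - 4*d - 2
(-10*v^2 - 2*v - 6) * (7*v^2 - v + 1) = -70*v^4 - 4*v^3 - 50*v^2 + 4*v - 6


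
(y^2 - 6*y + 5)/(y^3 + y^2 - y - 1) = (y - 5)/(y^2 + 2*y + 1)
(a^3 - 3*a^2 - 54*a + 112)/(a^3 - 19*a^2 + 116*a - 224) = (a^2 + 5*a - 14)/(a^2 - 11*a + 28)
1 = 1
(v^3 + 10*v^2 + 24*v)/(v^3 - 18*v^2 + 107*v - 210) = v*(v^2 + 10*v + 24)/(v^3 - 18*v^2 + 107*v - 210)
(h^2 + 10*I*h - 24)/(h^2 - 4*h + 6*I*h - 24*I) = (h + 4*I)/(h - 4)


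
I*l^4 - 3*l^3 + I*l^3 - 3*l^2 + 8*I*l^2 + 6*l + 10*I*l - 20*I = (l + 2)*(l - 2*I)*(l + 5*I)*(I*l - I)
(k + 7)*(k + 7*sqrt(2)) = k^2 + 7*k + 7*sqrt(2)*k + 49*sqrt(2)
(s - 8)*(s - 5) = s^2 - 13*s + 40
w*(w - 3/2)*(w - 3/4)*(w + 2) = w^4 - w^3/4 - 27*w^2/8 + 9*w/4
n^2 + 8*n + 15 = (n + 3)*(n + 5)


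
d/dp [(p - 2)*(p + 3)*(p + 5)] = 3*p^2 + 12*p - 1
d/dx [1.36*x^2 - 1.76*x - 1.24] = 2.72*x - 1.76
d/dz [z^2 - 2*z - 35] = 2*z - 2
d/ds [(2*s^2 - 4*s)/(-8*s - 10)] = 2*(-2*s^2 - 5*s + 5)/(16*s^2 + 40*s + 25)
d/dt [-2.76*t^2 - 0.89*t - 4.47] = -5.52*t - 0.89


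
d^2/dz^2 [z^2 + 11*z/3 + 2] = 2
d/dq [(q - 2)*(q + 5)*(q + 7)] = 3*q^2 + 20*q + 11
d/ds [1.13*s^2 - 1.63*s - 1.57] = 2.26*s - 1.63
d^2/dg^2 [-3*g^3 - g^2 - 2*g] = -18*g - 2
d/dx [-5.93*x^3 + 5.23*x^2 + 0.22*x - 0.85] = -17.79*x^2 + 10.46*x + 0.22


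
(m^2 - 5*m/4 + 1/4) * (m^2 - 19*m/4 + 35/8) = m^4 - 6*m^3 + 169*m^2/16 - 213*m/32 + 35/32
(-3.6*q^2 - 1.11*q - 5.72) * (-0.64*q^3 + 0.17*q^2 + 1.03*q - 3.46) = 2.304*q^5 + 0.0983999999999999*q^4 - 0.2359*q^3 + 10.3403*q^2 - 2.051*q + 19.7912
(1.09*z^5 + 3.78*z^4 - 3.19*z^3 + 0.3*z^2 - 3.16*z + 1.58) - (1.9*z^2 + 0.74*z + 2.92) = 1.09*z^5 + 3.78*z^4 - 3.19*z^3 - 1.6*z^2 - 3.9*z - 1.34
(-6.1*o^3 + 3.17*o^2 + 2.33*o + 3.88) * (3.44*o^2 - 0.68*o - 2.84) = -20.984*o^5 + 15.0528*o^4 + 23.1836*o^3 + 2.76*o^2 - 9.2556*o - 11.0192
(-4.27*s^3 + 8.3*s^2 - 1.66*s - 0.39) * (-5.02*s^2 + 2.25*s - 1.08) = 21.4354*s^5 - 51.2735*s^4 + 31.6198*s^3 - 10.7412*s^2 + 0.9153*s + 0.4212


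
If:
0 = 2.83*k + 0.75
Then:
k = -0.27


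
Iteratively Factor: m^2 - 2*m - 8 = (m - 4)*(m + 2)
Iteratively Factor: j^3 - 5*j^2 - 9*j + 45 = (j - 5)*(j^2 - 9) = (j - 5)*(j + 3)*(j - 3)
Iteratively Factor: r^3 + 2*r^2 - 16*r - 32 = (r - 4)*(r^2 + 6*r + 8) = (r - 4)*(r + 2)*(r + 4)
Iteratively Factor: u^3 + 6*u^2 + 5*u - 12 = (u - 1)*(u^2 + 7*u + 12) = (u - 1)*(u + 3)*(u + 4)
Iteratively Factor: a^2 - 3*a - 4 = (a + 1)*(a - 4)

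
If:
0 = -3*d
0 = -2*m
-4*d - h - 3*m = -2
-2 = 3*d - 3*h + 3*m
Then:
No Solution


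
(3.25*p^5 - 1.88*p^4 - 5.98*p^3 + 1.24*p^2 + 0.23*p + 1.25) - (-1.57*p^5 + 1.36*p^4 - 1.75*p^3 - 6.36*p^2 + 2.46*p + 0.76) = 4.82*p^5 - 3.24*p^4 - 4.23*p^3 + 7.6*p^2 - 2.23*p + 0.49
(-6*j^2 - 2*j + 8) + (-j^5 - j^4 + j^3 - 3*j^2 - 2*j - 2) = -j^5 - j^4 + j^3 - 9*j^2 - 4*j + 6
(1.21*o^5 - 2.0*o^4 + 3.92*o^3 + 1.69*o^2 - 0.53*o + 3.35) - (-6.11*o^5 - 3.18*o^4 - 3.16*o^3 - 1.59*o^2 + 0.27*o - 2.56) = 7.32*o^5 + 1.18*o^4 + 7.08*o^3 + 3.28*o^2 - 0.8*o + 5.91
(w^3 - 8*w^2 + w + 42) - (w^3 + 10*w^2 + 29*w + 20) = -18*w^2 - 28*w + 22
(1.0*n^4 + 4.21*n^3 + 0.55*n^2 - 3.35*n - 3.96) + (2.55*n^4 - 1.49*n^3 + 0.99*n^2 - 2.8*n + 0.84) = 3.55*n^4 + 2.72*n^3 + 1.54*n^2 - 6.15*n - 3.12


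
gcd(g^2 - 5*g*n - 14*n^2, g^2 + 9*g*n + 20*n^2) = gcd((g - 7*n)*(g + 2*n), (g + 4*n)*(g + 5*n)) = 1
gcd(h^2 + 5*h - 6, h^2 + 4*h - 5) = h - 1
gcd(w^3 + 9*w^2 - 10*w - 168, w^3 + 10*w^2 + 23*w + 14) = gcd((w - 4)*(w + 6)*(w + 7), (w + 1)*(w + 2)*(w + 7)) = w + 7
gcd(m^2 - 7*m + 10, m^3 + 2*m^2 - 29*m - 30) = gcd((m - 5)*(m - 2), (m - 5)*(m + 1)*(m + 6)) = m - 5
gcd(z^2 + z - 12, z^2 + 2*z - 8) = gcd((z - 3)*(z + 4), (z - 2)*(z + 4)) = z + 4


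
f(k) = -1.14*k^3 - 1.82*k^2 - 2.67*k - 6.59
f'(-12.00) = -451.47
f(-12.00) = 1733.29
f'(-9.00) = -246.93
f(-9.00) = 701.08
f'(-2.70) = -17.77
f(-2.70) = 9.79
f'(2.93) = -42.70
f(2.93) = -58.71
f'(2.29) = -28.94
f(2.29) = -35.94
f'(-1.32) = -3.82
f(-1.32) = -3.61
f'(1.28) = -12.93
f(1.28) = -15.38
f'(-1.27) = -3.56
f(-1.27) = -3.80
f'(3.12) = -47.32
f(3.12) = -67.26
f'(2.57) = -34.61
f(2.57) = -44.82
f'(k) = -3.42*k^2 - 3.64*k - 2.67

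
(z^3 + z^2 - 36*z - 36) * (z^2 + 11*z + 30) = z^5 + 12*z^4 + 5*z^3 - 402*z^2 - 1476*z - 1080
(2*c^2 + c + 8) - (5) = 2*c^2 + c + 3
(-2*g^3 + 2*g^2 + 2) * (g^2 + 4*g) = -2*g^5 - 6*g^4 + 8*g^3 + 2*g^2 + 8*g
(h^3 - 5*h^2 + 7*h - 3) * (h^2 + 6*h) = h^5 + h^4 - 23*h^3 + 39*h^2 - 18*h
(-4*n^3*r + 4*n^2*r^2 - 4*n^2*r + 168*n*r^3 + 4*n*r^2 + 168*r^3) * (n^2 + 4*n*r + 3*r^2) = -4*n^5*r - 12*n^4*r^2 - 4*n^4*r + 172*n^3*r^3 - 12*n^3*r^2 + 684*n^2*r^4 + 172*n^2*r^3 + 504*n*r^5 + 684*n*r^4 + 504*r^5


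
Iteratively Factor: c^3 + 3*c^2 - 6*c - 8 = (c + 4)*(c^2 - c - 2) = (c - 2)*(c + 4)*(c + 1)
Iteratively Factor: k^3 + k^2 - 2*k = (k + 2)*(k^2 - k) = (k - 1)*(k + 2)*(k)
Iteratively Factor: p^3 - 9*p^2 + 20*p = (p - 5)*(p^2 - 4*p) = (p - 5)*(p - 4)*(p)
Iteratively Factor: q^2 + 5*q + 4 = (q + 4)*(q + 1)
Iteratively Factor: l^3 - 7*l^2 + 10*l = (l - 2)*(l^2 - 5*l) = l*(l - 2)*(l - 5)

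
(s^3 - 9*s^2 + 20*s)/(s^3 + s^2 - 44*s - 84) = s*(s^2 - 9*s + 20)/(s^3 + s^2 - 44*s - 84)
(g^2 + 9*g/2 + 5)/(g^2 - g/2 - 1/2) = (2*g^2 + 9*g + 10)/(2*g^2 - g - 1)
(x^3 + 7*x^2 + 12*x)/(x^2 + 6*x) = (x^2 + 7*x + 12)/(x + 6)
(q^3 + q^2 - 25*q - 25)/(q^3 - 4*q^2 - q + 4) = (q^2 - 25)/(q^2 - 5*q + 4)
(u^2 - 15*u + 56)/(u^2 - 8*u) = (u - 7)/u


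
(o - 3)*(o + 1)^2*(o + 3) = o^4 + 2*o^3 - 8*o^2 - 18*o - 9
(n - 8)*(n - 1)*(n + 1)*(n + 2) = n^4 - 6*n^3 - 17*n^2 + 6*n + 16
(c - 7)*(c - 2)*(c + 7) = c^3 - 2*c^2 - 49*c + 98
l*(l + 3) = l^2 + 3*l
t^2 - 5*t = t*(t - 5)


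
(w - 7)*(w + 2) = w^2 - 5*w - 14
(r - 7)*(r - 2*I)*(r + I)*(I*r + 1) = I*r^4 + 2*r^3 - 7*I*r^3 - 14*r^2 + I*r^2 + 2*r - 7*I*r - 14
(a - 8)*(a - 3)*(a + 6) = a^3 - 5*a^2 - 42*a + 144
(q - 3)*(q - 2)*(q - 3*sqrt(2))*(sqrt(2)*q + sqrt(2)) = sqrt(2)*q^4 - 6*q^3 - 4*sqrt(2)*q^3 + sqrt(2)*q^2 + 24*q^2 - 6*q + 6*sqrt(2)*q - 36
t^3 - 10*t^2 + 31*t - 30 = (t - 5)*(t - 3)*(t - 2)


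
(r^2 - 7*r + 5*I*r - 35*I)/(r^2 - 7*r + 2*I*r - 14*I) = (r + 5*I)/(r + 2*I)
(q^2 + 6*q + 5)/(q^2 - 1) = (q + 5)/(q - 1)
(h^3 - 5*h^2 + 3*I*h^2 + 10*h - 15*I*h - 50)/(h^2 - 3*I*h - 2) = (h^2 + 5*h*(-1 + I) - 25*I)/(h - I)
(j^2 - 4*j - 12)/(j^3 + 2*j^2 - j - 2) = (j - 6)/(j^2 - 1)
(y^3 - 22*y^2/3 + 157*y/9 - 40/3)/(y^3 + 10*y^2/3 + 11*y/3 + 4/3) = (9*y^3 - 66*y^2 + 157*y - 120)/(3*(3*y^3 + 10*y^2 + 11*y + 4))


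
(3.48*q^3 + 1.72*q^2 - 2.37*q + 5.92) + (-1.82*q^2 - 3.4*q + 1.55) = 3.48*q^3 - 0.1*q^2 - 5.77*q + 7.47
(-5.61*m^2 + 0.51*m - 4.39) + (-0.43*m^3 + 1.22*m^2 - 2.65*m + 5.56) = -0.43*m^3 - 4.39*m^2 - 2.14*m + 1.17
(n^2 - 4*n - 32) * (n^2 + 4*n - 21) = n^4 - 69*n^2 - 44*n + 672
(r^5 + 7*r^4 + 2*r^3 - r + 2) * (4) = 4*r^5 + 28*r^4 + 8*r^3 - 4*r + 8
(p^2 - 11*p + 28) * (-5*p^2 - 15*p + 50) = -5*p^4 + 40*p^3 + 75*p^2 - 970*p + 1400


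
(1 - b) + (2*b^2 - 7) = 2*b^2 - b - 6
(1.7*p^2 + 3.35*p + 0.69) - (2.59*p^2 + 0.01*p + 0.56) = -0.89*p^2 + 3.34*p + 0.13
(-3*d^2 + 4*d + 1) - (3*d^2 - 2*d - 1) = -6*d^2 + 6*d + 2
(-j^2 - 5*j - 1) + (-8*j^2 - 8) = -9*j^2 - 5*j - 9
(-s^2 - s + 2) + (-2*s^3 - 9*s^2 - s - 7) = -2*s^3 - 10*s^2 - 2*s - 5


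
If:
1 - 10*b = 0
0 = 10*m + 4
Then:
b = 1/10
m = -2/5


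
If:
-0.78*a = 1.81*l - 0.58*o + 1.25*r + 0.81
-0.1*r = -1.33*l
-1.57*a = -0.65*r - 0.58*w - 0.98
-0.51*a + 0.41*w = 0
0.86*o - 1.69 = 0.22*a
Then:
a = 0.99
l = -0.02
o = 2.22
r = -0.21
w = 1.23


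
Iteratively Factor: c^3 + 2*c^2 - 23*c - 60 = (c - 5)*(c^2 + 7*c + 12) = (c - 5)*(c + 3)*(c + 4)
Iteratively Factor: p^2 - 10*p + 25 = (p - 5)*(p - 5)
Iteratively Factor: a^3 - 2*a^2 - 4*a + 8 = (a - 2)*(a^2 - 4) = (a - 2)^2*(a + 2)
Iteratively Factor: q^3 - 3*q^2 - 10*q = (q + 2)*(q^2 - 5*q) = (q - 5)*(q + 2)*(q)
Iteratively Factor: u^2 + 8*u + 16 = (u + 4)*(u + 4)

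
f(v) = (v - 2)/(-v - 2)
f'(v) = 1/(-v - 2) + (v - 2)/(-v - 2)^2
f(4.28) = -0.36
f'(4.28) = -0.10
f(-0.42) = 1.53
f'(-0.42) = -1.60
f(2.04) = -0.01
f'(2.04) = -0.25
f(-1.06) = 3.26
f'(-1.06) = -4.53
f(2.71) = -0.15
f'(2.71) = -0.18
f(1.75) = 0.07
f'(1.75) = -0.28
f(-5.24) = -2.23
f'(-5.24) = -0.38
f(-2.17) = -24.53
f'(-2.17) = -138.41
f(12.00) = -0.71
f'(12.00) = -0.02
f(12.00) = -0.71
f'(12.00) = -0.02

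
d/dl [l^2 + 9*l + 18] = 2*l + 9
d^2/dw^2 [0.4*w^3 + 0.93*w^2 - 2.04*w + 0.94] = 2.4*w + 1.86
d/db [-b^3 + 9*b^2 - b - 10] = -3*b^2 + 18*b - 1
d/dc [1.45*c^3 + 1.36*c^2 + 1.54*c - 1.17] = 4.35*c^2 + 2.72*c + 1.54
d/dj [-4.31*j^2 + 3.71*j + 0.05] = 3.71 - 8.62*j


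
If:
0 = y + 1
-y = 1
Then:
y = -1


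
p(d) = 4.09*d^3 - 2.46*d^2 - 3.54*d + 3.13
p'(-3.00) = 121.65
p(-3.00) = -118.82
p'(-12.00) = 1822.38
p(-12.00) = -7376.15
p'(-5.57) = 404.54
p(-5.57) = -760.26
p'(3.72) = 147.95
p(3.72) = 166.47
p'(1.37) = 12.75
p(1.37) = 4.18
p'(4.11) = 183.50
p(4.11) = 230.98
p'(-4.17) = 230.34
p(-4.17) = -321.46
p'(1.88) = 30.58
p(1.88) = 14.96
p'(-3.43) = 157.69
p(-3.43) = -178.72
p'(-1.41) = 27.79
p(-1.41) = -8.23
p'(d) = 12.27*d^2 - 4.92*d - 3.54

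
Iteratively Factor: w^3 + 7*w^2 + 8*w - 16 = (w - 1)*(w^2 + 8*w + 16) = (w - 1)*(w + 4)*(w + 4)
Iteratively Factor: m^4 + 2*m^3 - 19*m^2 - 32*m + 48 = (m + 3)*(m^3 - m^2 - 16*m + 16) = (m + 3)*(m + 4)*(m^2 - 5*m + 4) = (m - 4)*(m + 3)*(m + 4)*(m - 1)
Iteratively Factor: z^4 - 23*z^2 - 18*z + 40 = (z - 5)*(z^3 + 5*z^2 + 2*z - 8) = (z - 5)*(z + 2)*(z^2 + 3*z - 4) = (z - 5)*(z - 1)*(z + 2)*(z + 4)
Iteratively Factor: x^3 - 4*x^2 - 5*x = (x + 1)*(x^2 - 5*x) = (x - 5)*(x + 1)*(x)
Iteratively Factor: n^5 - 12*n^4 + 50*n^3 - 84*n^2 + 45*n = (n - 1)*(n^4 - 11*n^3 + 39*n^2 - 45*n) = (n - 3)*(n - 1)*(n^3 - 8*n^2 + 15*n) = n*(n - 3)*(n - 1)*(n^2 - 8*n + 15) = n*(n - 5)*(n - 3)*(n - 1)*(n - 3)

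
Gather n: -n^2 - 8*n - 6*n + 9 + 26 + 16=-n^2 - 14*n + 51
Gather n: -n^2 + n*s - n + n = -n^2 + n*s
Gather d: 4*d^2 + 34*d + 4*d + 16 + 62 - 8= 4*d^2 + 38*d + 70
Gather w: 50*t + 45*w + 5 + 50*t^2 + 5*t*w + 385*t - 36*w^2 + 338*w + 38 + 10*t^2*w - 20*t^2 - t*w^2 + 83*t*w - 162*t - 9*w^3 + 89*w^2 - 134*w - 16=30*t^2 + 273*t - 9*w^3 + w^2*(53 - t) + w*(10*t^2 + 88*t + 249) + 27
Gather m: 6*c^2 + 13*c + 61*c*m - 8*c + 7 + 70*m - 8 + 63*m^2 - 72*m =6*c^2 + 5*c + 63*m^2 + m*(61*c - 2) - 1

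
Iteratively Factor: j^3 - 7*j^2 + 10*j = (j)*(j^2 - 7*j + 10) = j*(j - 5)*(j - 2)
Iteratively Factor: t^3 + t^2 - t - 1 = (t + 1)*(t^2 - 1) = (t - 1)*(t + 1)*(t + 1)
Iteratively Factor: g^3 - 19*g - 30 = (g + 3)*(g^2 - 3*g - 10) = (g + 2)*(g + 3)*(g - 5)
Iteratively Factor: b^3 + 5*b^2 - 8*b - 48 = (b - 3)*(b^2 + 8*b + 16) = (b - 3)*(b + 4)*(b + 4)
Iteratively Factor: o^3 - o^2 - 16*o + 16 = (o - 4)*(o^2 + 3*o - 4) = (o - 4)*(o - 1)*(o + 4)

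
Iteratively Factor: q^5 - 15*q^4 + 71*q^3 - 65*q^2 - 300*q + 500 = (q - 5)*(q^4 - 10*q^3 + 21*q^2 + 40*q - 100) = (q - 5)^2*(q^3 - 5*q^2 - 4*q + 20) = (q - 5)^2*(q + 2)*(q^2 - 7*q + 10) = (q - 5)^2*(q - 2)*(q + 2)*(q - 5)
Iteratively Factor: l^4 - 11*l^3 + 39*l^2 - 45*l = (l - 5)*(l^3 - 6*l^2 + 9*l) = (l - 5)*(l - 3)*(l^2 - 3*l) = l*(l - 5)*(l - 3)*(l - 3)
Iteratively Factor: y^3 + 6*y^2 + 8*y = (y)*(y^2 + 6*y + 8) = y*(y + 2)*(y + 4)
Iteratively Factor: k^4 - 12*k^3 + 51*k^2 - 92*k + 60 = (k - 5)*(k^3 - 7*k^2 + 16*k - 12) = (k - 5)*(k - 3)*(k^2 - 4*k + 4) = (k - 5)*(k - 3)*(k - 2)*(k - 2)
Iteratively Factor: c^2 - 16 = (c - 4)*(c + 4)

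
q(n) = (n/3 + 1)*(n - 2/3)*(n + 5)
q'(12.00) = 205.89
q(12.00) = 963.33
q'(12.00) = 205.89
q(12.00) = 963.33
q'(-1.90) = -2.46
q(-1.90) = -2.92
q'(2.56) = 22.29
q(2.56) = 26.53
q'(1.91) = 16.21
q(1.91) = 14.06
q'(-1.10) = -0.95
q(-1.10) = -4.36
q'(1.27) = 11.04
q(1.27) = 5.38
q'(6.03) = 69.06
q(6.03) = 178.06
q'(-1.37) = -1.60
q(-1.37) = -4.02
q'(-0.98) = -0.61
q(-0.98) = -4.46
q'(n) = (n/3 + 1)*(n - 2/3) + (n/3 + 1)*(n + 5) + (n - 2/3)*(n + 5)/3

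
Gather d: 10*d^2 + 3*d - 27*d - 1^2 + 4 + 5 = 10*d^2 - 24*d + 8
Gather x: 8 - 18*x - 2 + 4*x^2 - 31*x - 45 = 4*x^2 - 49*x - 39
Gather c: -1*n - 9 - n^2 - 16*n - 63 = -n^2 - 17*n - 72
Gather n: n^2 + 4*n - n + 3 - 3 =n^2 + 3*n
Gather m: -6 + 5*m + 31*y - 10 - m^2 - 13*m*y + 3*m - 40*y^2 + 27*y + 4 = -m^2 + m*(8 - 13*y) - 40*y^2 + 58*y - 12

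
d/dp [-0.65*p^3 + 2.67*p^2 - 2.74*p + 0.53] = -1.95*p^2 + 5.34*p - 2.74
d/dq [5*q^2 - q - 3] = 10*q - 1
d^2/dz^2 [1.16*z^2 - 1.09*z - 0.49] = 2.32000000000000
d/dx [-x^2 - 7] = -2*x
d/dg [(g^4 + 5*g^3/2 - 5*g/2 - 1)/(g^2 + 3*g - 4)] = (4*g^3 + 31*g^2 + 56*g + 26)/(2*(g^2 + 8*g + 16))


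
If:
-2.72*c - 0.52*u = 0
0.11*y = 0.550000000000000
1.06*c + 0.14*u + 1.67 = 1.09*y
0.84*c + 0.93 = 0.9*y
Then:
No Solution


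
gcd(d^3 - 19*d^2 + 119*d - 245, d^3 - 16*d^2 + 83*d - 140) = d^2 - 12*d + 35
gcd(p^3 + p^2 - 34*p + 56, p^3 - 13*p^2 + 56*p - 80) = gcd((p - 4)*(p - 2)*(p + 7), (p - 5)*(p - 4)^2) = p - 4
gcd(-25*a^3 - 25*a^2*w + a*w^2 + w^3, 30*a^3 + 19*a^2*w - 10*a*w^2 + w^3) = -5*a^2 - 4*a*w + w^2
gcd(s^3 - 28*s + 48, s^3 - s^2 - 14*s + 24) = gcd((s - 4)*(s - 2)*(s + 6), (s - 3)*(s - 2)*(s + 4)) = s - 2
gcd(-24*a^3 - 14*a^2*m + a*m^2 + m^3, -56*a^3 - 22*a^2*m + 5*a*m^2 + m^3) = 8*a^2 + 2*a*m - m^2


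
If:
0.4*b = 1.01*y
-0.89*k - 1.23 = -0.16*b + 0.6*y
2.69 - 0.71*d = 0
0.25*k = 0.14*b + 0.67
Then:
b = -6.28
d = 3.79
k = -0.83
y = -2.49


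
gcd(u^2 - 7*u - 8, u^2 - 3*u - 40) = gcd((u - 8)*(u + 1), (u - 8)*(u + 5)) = u - 8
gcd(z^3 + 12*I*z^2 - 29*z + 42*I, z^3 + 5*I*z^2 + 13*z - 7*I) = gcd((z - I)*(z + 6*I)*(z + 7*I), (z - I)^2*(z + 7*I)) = z^2 + 6*I*z + 7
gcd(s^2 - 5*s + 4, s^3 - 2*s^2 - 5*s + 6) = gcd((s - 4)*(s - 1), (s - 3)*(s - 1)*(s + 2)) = s - 1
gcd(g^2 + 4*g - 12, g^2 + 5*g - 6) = g + 6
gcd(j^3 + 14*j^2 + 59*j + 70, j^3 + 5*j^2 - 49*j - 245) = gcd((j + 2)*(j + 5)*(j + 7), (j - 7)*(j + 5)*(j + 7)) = j^2 + 12*j + 35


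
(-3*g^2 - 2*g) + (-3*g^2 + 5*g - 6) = -6*g^2 + 3*g - 6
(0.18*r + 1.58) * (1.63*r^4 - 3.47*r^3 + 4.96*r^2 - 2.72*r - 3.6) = 0.2934*r^5 + 1.9508*r^4 - 4.5898*r^3 + 7.3472*r^2 - 4.9456*r - 5.688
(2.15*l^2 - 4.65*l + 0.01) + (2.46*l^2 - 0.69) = 4.61*l^2 - 4.65*l - 0.68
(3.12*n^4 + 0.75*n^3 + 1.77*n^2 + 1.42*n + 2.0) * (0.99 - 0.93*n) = -2.9016*n^5 + 2.3913*n^4 - 0.9036*n^3 + 0.4317*n^2 - 0.4542*n + 1.98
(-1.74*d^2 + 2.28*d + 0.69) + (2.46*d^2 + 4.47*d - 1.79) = 0.72*d^2 + 6.75*d - 1.1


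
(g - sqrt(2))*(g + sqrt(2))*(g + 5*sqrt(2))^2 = g^4 + 10*sqrt(2)*g^3 + 48*g^2 - 20*sqrt(2)*g - 100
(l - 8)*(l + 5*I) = l^2 - 8*l + 5*I*l - 40*I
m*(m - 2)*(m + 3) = m^3 + m^2 - 6*m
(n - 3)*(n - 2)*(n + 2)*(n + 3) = n^4 - 13*n^2 + 36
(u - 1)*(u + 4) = u^2 + 3*u - 4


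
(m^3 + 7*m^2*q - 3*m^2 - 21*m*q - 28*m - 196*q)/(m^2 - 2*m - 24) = (m^2 + 7*m*q - 7*m - 49*q)/(m - 6)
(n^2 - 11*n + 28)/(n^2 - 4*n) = (n - 7)/n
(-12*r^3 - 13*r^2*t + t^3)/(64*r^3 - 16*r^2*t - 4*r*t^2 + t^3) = (-3*r^2 - 4*r*t - t^2)/(16*r^2 - t^2)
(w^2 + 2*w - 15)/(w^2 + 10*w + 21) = (w^2 + 2*w - 15)/(w^2 + 10*w + 21)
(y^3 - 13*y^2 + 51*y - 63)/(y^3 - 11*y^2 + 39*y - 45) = (y - 7)/(y - 5)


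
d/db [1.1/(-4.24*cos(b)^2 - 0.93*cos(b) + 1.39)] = -(9.328*cos(b) + 1.023)*sin(b)/(4.24*cos(b)^2 + 0.93*cos(b) - 1.39)^2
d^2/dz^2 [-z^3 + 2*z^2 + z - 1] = 4 - 6*z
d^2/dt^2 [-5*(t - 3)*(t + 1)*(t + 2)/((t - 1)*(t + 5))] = 20*(-7*t^3 + 39*t^2 + 51*t + 133)/(t^6 + 12*t^5 + 33*t^4 - 56*t^3 - 165*t^2 + 300*t - 125)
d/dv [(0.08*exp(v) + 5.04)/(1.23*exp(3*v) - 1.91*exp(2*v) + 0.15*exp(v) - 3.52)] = (-0.1968*exp(3*v) - 18.4448*exp(2*v) + 19.2528*exp(v) - 1.0376)*exp(v)/(1.5129*exp(6*v) - 4.6986*exp(5*v) + 4.0171*exp(4*v) - 9.2322*exp(3*v) + 13.4689*exp(2*v) - 1.056*exp(v) + 12.3904)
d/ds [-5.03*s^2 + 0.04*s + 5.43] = 0.04 - 10.06*s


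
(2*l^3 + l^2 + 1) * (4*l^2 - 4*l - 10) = 8*l^5 - 4*l^4 - 24*l^3 - 6*l^2 - 4*l - 10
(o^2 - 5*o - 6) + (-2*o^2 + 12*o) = -o^2 + 7*o - 6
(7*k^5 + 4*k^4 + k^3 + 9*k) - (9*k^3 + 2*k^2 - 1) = 7*k^5 + 4*k^4 - 8*k^3 - 2*k^2 + 9*k + 1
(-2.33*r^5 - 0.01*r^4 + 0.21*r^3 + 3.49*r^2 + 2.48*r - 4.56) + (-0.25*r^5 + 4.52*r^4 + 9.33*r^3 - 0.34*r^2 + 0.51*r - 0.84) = -2.58*r^5 + 4.51*r^4 + 9.54*r^3 + 3.15*r^2 + 2.99*r - 5.4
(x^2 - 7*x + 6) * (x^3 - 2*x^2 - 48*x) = x^5 - 9*x^4 - 28*x^3 + 324*x^2 - 288*x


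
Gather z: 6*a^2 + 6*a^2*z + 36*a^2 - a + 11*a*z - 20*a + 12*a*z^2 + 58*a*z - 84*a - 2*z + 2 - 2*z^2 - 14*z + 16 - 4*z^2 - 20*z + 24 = 42*a^2 - 105*a + z^2*(12*a - 6) + z*(6*a^2 + 69*a - 36) + 42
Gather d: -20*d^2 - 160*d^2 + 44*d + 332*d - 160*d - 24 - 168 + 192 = -180*d^2 + 216*d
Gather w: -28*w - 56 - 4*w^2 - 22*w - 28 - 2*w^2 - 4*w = -6*w^2 - 54*w - 84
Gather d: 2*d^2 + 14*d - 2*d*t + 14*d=2*d^2 + d*(28 - 2*t)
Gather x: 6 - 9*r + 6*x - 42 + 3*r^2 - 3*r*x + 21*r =3*r^2 + 12*r + x*(6 - 3*r) - 36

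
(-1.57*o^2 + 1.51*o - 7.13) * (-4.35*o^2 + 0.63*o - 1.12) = 6.8295*o^4 - 7.5576*o^3 + 33.7252*o^2 - 6.1831*o + 7.9856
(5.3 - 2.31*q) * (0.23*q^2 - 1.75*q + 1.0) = -0.5313*q^3 + 5.2615*q^2 - 11.585*q + 5.3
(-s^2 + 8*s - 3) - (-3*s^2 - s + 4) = 2*s^2 + 9*s - 7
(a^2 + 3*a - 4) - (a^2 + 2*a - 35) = a + 31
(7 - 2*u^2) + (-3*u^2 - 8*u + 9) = -5*u^2 - 8*u + 16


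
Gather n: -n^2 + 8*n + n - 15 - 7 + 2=-n^2 + 9*n - 20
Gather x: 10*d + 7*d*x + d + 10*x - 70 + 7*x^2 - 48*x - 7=11*d + 7*x^2 + x*(7*d - 38) - 77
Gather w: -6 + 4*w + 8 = 4*w + 2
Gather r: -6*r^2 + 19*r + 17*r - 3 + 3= -6*r^2 + 36*r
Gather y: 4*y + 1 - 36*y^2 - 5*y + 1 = -36*y^2 - y + 2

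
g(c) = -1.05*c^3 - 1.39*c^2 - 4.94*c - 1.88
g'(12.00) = -491.90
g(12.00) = -2075.72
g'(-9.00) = -235.07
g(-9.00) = 695.44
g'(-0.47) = -4.33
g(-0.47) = 0.24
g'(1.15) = -12.30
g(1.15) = -11.00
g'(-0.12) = -4.65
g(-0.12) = -1.31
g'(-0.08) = -4.74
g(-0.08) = -1.49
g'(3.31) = -48.65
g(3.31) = -71.54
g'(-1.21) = -6.19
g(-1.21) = 3.92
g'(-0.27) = -4.42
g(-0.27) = -0.63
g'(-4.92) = -67.51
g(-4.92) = 113.83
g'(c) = -3.15*c^2 - 2.78*c - 4.94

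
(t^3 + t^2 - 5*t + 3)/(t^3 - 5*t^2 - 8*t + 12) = (t^2 + 2*t - 3)/(t^2 - 4*t - 12)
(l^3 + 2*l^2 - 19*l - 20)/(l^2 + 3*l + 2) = (l^2 + l - 20)/(l + 2)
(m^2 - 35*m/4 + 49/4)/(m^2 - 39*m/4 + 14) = (m - 7)/(m - 8)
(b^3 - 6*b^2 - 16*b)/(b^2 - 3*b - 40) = b*(b + 2)/(b + 5)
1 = 1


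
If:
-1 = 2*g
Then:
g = -1/2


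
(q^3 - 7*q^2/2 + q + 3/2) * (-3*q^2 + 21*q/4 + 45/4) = -3*q^5 + 63*q^4/4 - 81*q^3/8 - 309*q^2/8 + 153*q/8 + 135/8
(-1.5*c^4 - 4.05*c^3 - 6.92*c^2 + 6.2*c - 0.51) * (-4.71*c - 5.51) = 7.065*c^5 + 27.3405*c^4 + 54.9087*c^3 + 8.9272*c^2 - 31.7599*c + 2.8101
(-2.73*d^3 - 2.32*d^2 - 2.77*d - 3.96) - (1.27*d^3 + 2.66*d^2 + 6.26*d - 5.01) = -4.0*d^3 - 4.98*d^2 - 9.03*d + 1.05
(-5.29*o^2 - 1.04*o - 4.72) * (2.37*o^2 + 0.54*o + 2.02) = -12.5373*o^4 - 5.3214*o^3 - 22.4338*o^2 - 4.6496*o - 9.5344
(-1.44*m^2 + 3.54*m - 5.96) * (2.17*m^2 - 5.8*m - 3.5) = -3.1248*m^4 + 16.0338*m^3 - 28.4252*m^2 + 22.178*m + 20.86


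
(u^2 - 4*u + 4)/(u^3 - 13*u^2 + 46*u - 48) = (u - 2)/(u^2 - 11*u + 24)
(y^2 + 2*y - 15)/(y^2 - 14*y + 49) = (y^2 + 2*y - 15)/(y^2 - 14*y + 49)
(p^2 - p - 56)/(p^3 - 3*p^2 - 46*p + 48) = (p + 7)/(p^2 + 5*p - 6)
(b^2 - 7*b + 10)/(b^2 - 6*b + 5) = (b - 2)/(b - 1)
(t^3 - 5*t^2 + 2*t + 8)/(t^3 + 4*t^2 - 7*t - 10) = (t - 4)/(t + 5)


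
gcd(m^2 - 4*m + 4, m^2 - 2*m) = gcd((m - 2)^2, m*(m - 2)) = m - 2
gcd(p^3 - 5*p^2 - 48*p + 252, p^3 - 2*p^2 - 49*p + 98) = p + 7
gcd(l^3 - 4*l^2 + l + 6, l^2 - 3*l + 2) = l - 2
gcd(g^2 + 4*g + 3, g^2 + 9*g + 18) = g + 3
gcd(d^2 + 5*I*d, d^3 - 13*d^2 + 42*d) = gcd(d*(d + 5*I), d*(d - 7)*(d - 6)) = d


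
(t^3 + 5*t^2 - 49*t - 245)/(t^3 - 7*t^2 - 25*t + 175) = (t + 7)/(t - 5)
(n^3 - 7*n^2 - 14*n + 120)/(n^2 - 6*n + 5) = (n^2 - 2*n - 24)/(n - 1)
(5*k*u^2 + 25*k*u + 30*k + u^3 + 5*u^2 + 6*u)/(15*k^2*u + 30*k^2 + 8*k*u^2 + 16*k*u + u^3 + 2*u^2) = (u + 3)/(3*k + u)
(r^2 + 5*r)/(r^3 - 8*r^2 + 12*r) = (r + 5)/(r^2 - 8*r + 12)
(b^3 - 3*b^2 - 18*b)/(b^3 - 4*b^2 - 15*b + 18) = b/(b - 1)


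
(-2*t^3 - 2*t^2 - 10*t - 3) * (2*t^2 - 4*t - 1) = -4*t^5 + 4*t^4 - 10*t^3 + 36*t^2 + 22*t + 3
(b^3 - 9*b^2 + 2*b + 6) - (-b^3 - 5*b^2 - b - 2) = 2*b^3 - 4*b^2 + 3*b + 8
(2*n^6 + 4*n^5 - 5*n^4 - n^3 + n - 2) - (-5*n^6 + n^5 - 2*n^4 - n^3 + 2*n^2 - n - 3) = 7*n^6 + 3*n^5 - 3*n^4 - 2*n^2 + 2*n + 1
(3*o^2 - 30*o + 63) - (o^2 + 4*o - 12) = 2*o^2 - 34*o + 75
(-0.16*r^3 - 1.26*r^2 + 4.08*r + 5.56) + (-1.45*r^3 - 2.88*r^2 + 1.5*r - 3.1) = -1.61*r^3 - 4.14*r^2 + 5.58*r + 2.46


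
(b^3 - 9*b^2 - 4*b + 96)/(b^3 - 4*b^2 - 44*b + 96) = (b^2 - b - 12)/(b^2 + 4*b - 12)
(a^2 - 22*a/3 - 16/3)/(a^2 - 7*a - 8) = (a + 2/3)/(a + 1)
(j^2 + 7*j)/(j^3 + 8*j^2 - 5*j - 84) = j/(j^2 + j - 12)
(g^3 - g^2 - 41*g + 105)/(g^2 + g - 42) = (g^2 - 8*g + 15)/(g - 6)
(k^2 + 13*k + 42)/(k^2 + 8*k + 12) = (k + 7)/(k + 2)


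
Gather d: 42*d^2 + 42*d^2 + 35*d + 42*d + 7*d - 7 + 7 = 84*d^2 + 84*d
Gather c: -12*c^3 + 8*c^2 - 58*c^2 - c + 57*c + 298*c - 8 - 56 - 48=-12*c^3 - 50*c^2 + 354*c - 112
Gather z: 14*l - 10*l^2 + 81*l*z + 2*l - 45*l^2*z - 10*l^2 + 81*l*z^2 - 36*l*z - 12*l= -20*l^2 + 81*l*z^2 + 4*l + z*(-45*l^2 + 45*l)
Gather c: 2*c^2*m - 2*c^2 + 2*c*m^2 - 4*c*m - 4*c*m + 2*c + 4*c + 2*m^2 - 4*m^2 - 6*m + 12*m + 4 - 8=c^2*(2*m - 2) + c*(2*m^2 - 8*m + 6) - 2*m^2 + 6*m - 4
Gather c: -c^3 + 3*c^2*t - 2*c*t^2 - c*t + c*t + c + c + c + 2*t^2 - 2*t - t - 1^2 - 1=-c^3 + 3*c^2*t + c*(3 - 2*t^2) + 2*t^2 - 3*t - 2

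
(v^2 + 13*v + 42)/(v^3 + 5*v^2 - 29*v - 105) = (v + 6)/(v^2 - 2*v - 15)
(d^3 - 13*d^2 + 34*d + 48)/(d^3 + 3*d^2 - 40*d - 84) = (d^2 - 7*d - 8)/(d^2 + 9*d + 14)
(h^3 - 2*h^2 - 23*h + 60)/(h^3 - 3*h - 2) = (-h^3 + 2*h^2 + 23*h - 60)/(-h^3 + 3*h + 2)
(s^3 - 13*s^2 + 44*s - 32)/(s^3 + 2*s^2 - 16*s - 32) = (s^2 - 9*s + 8)/(s^2 + 6*s + 8)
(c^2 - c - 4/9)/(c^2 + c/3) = (c - 4/3)/c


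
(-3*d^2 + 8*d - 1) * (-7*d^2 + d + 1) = 21*d^4 - 59*d^3 + 12*d^2 + 7*d - 1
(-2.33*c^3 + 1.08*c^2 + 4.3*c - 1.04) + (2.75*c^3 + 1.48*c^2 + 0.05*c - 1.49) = 0.42*c^3 + 2.56*c^2 + 4.35*c - 2.53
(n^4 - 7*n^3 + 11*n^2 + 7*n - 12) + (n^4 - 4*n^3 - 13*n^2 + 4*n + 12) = 2*n^4 - 11*n^3 - 2*n^2 + 11*n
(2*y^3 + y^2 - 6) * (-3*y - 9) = -6*y^4 - 21*y^3 - 9*y^2 + 18*y + 54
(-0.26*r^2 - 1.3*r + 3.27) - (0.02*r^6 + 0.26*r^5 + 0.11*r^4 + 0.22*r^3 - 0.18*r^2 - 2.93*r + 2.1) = -0.02*r^6 - 0.26*r^5 - 0.11*r^4 - 0.22*r^3 - 0.08*r^2 + 1.63*r + 1.17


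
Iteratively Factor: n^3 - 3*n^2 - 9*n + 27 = (n + 3)*(n^2 - 6*n + 9) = (n - 3)*(n + 3)*(n - 3)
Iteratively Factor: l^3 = (l)*(l^2) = l^2*(l)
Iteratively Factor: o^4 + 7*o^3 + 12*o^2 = (o + 4)*(o^3 + 3*o^2) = (o + 3)*(o + 4)*(o^2) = o*(o + 3)*(o + 4)*(o)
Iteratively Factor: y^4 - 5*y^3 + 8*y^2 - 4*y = (y - 2)*(y^3 - 3*y^2 + 2*y) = (y - 2)^2*(y^2 - y) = (y - 2)^2*(y - 1)*(y)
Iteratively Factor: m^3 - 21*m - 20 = (m + 4)*(m^2 - 4*m - 5) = (m + 1)*(m + 4)*(m - 5)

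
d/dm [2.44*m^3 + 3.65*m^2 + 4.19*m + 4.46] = 7.32*m^2 + 7.3*m + 4.19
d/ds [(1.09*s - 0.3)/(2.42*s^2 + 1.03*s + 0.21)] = (-2.6378*s^2 + 1.452*s + 0.5379)/(5.8564*s^4 + 4.9852*s^3 + 2.0773*s^2 + 0.4326*s + 0.0441)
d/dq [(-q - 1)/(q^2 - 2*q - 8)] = (-q^2 + 2*q + 2*(q - 1)*(q + 1) + 8)/(-q^2 + 2*q + 8)^2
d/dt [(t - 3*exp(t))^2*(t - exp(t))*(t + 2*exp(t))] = -5*t^3*exp(t) + 4*t^3 + 2*t^2*exp(2*t) - 15*t^2*exp(t) + 63*t*exp(3*t) + 2*t*exp(2*t) - 72*exp(4*t) + 21*exp(3*t)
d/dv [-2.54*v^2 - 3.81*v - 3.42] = -5.08*v - 3.81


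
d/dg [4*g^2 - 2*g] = 8*g - 2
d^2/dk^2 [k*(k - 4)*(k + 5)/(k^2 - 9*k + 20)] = 100/(k^3 - 15*k^2 + 75*k - 125)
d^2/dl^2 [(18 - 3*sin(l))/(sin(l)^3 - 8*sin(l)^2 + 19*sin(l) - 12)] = 6*(2*sin(l)^6 - 37*sin(l)^5 + 218*sin(l)^4 - 450*sin(l)^3 - 123*sin(l)^2 + 1482*sin(l) - 1362)/((sin(l) - 4)^3*(sin(l) - 3)^3*(sin(l) - 1)^2)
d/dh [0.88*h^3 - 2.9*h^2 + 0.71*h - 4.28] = 2.64*h^2 - 5.8*h + 0.71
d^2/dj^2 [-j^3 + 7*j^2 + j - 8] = 14 - 6*j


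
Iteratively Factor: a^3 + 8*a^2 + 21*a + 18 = (a + 2)*(a^2 + 6*a + 9) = (a + 2)*(a + 3)*(a + 3)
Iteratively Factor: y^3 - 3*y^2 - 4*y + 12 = (y - 3)*(y^2 - 4) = (y - 3)*(y - 2)*(y + 2)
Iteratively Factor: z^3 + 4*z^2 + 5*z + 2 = (z + 1)*(z^2 + 3*z + 2) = (z + 1)^2*(z + 2)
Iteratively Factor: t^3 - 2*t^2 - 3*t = (t)*(t^2 - 2*t - 3) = t*(t + 1)*(t - 3)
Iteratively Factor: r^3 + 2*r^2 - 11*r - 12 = (r + 1)*(r^2 + r - 12) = (r + 1)*(r + 4)*(r - 3)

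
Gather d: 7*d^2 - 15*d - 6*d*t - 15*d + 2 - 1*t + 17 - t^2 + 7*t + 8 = 7*d^2 + d*(-6*t - 30) - t^2 + 6*t + 27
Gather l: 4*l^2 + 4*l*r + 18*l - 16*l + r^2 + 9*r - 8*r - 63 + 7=4*l^2 + l*(4*r + 2) + r^2 + r - 56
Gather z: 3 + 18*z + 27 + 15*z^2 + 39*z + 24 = 15*z^2 + 57*z + 54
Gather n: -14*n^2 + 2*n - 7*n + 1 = -14*n^2 - 5*n + 1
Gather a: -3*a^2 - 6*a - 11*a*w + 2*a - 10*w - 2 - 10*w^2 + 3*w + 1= -3*a^2 + a*(-11*w - 4) - 10*w^2 - 7*w - 1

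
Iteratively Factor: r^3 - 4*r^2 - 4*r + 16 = (r - 4)*(r^2 - 4) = (r - 4)*(r - 2)*(r + 2)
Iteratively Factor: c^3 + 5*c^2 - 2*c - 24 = (c + 4)*(c^2 + c - 6) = (c + 3)*(c + 4)*(c - 2)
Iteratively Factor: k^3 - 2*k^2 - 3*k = (k + 1)*(k^2 - 3*k) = (k - 3)*(k + 1)*(k)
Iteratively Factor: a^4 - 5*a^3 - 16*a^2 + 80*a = (a - 5)*(a^3 - 16*a) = (a - 5)*(a + 4)*(a^2 - 4*a) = (a - 5)*(a - 4)*(a + 4)*(a)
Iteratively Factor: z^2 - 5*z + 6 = (z - 2)*(z - 3)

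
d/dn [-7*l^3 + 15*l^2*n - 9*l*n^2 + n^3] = 15*l^2 - 18*l*n + 3*n^2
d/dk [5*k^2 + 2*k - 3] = 10*k + 2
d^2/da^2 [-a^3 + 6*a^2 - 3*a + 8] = 12 - 6*a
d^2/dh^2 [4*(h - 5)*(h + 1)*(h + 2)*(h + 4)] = 48*h^2 + 48*h - 168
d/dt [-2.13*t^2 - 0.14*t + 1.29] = -4.26*t - 0.14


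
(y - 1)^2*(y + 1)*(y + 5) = y^4 + 4*y^3 - 6*y^2 - 4*y + 5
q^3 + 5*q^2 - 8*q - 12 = (q - 2)*(q + 1)*(q + 6)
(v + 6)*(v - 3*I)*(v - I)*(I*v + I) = I*v^4 + 4*v^3 + 7*I*v^3 + 28*v^2 + 3*I*v^2 + 24*v - 21*I*v - 18*I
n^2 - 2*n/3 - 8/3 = (n - 2)*(n + 4/3)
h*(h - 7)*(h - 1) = h^3 - 8*h^2 + 7*h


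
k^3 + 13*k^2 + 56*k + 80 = (k + 4)^2*(k + 5)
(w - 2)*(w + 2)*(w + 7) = w^3 + 7*w^2 - 4*w - 28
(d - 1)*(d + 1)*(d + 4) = d^3 + 4*d^2 - d - 4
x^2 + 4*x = x*(x + 4)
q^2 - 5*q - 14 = (q - 7)*(q + 2)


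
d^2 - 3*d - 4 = (d - 4)*(d + 1)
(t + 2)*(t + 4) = t^2 + 6*t + 8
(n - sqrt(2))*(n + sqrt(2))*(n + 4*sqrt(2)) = n^3 + 4*sqrt(2)*n^2 - 2*n - 8*sqrt(2)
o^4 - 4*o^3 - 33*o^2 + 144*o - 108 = (o - 6)*(o - 3)*(o - 1)*(o + 6)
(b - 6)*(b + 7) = b^2 + b - 42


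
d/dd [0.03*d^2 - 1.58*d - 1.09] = 0.06*d - 1.58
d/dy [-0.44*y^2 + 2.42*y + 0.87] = 2.42 - 0.88*y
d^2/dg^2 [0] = 0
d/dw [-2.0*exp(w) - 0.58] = -2.0*exp(w)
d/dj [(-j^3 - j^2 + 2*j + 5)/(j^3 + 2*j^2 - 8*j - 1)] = (-j^4 + 12*j^3 - 8*j^2 - 18*j + 38)/(j^6 + 4*j^5 - 12*j^4 - 34*j^3 + 60*j^2 + 16*j + 1)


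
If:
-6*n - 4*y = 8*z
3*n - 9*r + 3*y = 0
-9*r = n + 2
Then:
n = 4 - 12*z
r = 4*z/3 - 2/3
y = 16*z - 6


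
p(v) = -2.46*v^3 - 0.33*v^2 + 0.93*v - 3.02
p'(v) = -7.38*v^2 - 0.66*v + 0.93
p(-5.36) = 361.33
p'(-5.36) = -207.56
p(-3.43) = 89.18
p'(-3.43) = -83.63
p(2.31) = -32.96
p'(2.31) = -39.98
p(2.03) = -23.07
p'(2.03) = -30.82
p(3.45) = -104.76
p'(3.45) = -89.19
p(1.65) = -13.43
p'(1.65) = -20.25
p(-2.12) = 16.96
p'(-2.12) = -30.84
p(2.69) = -50.79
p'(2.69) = -54.25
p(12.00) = -4290.26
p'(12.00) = -1069.71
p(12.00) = -4290.26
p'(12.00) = -1069.71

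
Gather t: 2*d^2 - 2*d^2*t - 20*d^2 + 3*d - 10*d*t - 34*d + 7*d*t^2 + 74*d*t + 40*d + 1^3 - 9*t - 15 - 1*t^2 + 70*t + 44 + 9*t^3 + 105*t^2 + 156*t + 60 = -18*d^2 + 9*d + 9*t^3 + t^2*(7*d + 104) + t*(-2*d^2 + 64*d + 217) + 90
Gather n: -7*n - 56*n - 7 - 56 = -63*n - 63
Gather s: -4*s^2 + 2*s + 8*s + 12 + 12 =-4*s^2 + 10*s + 24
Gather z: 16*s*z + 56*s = 16*s*z + 56*s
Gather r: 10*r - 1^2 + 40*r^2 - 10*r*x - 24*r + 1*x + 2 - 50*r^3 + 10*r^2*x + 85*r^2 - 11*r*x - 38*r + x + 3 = -50*r^3 + r^2*(10*x + 125) + r*(-21*x - 52) + 2*x + 4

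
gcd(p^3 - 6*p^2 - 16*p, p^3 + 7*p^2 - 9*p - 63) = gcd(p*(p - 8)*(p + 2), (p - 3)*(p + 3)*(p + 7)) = 1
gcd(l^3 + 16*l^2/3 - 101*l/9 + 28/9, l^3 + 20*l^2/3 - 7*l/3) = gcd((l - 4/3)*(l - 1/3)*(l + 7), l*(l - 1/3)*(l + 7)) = l^2 + 20*l/3 - 7/3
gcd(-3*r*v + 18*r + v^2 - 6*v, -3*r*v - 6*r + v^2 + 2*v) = 3*r - v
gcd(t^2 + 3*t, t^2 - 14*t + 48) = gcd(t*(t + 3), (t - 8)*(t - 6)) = 1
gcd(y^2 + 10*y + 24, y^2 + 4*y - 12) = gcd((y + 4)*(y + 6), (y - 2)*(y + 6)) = y + 6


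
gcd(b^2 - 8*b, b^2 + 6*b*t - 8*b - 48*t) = b - 8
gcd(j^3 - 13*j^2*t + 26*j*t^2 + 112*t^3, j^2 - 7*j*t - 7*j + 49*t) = -j + 7*t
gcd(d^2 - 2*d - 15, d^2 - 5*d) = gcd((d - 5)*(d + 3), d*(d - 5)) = d - 5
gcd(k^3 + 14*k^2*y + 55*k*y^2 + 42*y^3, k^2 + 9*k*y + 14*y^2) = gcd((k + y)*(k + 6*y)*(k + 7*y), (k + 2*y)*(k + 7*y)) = k + 7*y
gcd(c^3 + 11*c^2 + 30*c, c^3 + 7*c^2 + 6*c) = c^2 + 6*c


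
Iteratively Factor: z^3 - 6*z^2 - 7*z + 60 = (z + 3)*(z^2 - 9*z + 20) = (z - 4)*(z + 3)*(z - 5)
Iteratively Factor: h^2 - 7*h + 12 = (h - 3)*(h - 4)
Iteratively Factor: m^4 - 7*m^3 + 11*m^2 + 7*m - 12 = (m - 1)*(m^3 - 6*m^2 + 5*m + 12) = (m - 4)*(m - 1)*(m^2 - 2*m - 3) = (m - 4)*(m - 3)*(m - 1)*(m + 1)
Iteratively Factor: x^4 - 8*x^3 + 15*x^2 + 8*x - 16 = (x - 1)*(x^3 - 7*x^2 + 8*x + 16) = (x - 4)*(x - 1)*(x^2 - 3*x - 4) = (x - 4)*(x - 1)*(x + 1)*(x - 4)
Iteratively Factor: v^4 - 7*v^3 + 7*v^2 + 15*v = (v - 5)*(v^3 - 2*v^2 - 3*v) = (v - 5)*(v + 1)*(v^2 - 3*v) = (v - 5)*(v - 3)*(v + 1)*(v)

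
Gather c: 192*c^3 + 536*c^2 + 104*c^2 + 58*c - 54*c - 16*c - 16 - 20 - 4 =192*c^3 + 640*c^2 - 12*c - 40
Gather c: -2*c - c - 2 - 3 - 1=-3*c - 6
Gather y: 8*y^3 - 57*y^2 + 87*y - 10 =8*y^3 - 57*y^2 + 87*y - 10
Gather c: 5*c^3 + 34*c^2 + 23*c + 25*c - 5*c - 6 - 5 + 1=5*c^3 + 34*c^2 + 43*c - 10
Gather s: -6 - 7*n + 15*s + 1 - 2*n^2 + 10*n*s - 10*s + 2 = -2*n^2 - 7*n + s*(10*n + 5) - 3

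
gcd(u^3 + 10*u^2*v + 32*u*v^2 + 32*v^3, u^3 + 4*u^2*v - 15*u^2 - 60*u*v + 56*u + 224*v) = u + 4*v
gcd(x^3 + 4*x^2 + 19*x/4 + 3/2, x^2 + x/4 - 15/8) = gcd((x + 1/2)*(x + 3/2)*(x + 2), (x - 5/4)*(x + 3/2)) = x + 3/2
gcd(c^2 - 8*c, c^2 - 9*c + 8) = c - 8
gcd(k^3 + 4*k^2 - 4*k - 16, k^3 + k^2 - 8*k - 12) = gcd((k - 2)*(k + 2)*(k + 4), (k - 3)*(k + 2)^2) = k + 2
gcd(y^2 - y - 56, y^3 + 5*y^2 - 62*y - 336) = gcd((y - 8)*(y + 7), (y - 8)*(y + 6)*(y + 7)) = y^2 - y - 56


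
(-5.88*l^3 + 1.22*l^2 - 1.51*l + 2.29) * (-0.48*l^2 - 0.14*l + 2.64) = 2.8224*l^5 + 0.2376*l^4 - 14.9692*l^3 + 2.333*l^2 - 4.307*l + 6.0456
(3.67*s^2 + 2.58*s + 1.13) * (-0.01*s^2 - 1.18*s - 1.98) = -0.0367*s^4 - 4.3564*s^3 - 10.3223*s^2 - 6.4418*s - 2.2374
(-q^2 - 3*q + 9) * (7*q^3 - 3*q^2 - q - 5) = -7*q^5 - 18*q^4 + 73*q^3 - 19*q^2 + 6*q - 45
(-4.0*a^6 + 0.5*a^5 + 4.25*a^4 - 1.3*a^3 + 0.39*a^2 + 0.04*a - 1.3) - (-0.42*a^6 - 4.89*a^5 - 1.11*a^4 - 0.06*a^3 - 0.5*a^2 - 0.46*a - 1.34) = -3.58*a^6 + 5.39*a^5 + 5.36*a^4 - 1.24*a^3 + 0.89*a^2 + 0.5*a + 0.04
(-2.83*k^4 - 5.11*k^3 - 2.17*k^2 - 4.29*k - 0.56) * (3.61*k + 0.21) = -10.2163*k^5 - 19.0414*k^4 - 8.9068*k^3 - 15.9426*k^2 - 2.9225*k - 0.1176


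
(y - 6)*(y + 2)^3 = y^4 - 24*y^2 - 64*y - 48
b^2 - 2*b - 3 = (b - 3)*(b + 1)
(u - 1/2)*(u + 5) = u^2 + 9*u/2 - 5/2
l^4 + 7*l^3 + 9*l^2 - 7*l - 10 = (l - 1)*(l + 1)*(l + 2)*(l + 5)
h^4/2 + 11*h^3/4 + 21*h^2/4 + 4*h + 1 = (h/2 + 1)*(h + 1/2)*(h + 1)*(h + 2)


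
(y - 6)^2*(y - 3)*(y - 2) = y^4 - 17*y^3 + 102*y^2 - 252*y + 216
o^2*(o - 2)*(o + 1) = o^4 - o^3 - 2*o^2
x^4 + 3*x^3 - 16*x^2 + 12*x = x*(x - 2)*(x - 1)*(x + 6)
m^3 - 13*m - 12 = (m - 4)*(m + 1)*(m + 3)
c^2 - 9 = (c - 3)*(c + 3)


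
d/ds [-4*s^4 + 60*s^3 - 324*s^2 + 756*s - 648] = -16*s^3 + 180*s^2 - 648*s + 756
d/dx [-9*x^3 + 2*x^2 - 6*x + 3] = -27*x^2 + 4*x - 6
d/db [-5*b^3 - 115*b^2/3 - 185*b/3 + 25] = -15*b^2 - 230*b/3 - 185/3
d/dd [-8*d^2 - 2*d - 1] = -16*d - 2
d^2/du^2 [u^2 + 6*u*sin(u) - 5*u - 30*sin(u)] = -6*u*sin(u) + 30*sin(u) + 12*cos(u) + 2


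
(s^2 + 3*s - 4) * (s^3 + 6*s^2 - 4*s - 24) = s^5 + 9*s^4 + 10*s^3 - 60*s^2 - 56*s + 96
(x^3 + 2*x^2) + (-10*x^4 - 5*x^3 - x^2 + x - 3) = -10*x^4 - 4*x^3 + x^2 + x - 3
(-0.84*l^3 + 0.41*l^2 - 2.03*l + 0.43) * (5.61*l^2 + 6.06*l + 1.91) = -4.7124*l^5 - 2.7903*l^4 - 10.5081*l^3 - 9.1064*l^2 - 1.2715*l + 0.8213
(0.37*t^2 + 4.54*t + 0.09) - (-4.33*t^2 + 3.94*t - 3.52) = 4.7*t^2 + 0.6*t + 3.61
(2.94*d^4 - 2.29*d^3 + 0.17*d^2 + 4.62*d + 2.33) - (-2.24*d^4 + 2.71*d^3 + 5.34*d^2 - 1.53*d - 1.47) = 5.18*d^4 - 5.0*d^3 - 5.17*d^2 + 6.15*d + 3.8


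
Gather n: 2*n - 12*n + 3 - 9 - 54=-10*n - 60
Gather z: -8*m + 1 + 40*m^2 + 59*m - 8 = 40*m^2 + 51*m - 7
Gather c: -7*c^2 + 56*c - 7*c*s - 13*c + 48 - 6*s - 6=-7*c^2 + c*(43 - 7*s) - 6*s + 42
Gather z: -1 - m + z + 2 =-m + z + 1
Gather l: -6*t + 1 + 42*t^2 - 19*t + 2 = 42*t^2 - 25*t + 3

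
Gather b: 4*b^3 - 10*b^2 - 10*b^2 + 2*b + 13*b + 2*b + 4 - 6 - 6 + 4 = 4*b^3 - 20*b^2 + 17*b - 4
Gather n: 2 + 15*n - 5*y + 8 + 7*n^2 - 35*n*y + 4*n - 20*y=7*n^2 + n*(19 - 35*y) - 25*y + 10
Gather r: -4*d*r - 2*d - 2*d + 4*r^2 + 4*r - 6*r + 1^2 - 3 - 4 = -4*d + 4*r^2 + r*(-4*d - 2) - 6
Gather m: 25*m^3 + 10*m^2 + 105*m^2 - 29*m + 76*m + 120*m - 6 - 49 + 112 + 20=25*m^3 + 115*m^2 + 167*m + 77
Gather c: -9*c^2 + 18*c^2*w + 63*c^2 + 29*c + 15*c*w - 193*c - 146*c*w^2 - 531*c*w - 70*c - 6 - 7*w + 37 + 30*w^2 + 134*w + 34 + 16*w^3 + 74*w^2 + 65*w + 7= c^2*(18*w + 54) + c*(-146*w^2 - 516*w - 234) + 16*w^3 + 104*w^2 + 192*w + 72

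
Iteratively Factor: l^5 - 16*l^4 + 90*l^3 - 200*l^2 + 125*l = (l)*(l^4 - 16*l^3 + 90*l^2 - 200*l + 125) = l*(l - 5)*(l^3 - 11*l^2 + 35*l - 25) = l*(l - 5)^2*(l^2 - 6*l + 5) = l*(l - 5)^3*(l - 1)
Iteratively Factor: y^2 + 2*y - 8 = (y - 2)*(y + 4)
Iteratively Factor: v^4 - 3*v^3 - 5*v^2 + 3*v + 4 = (v - 1)*(v^3 - 2*v^2 - 7*v - 4) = (v - 1)*(v + 1)*(v^2 - 3*v - 4) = (v - 4)*(v - 1)*(v + 1)*(v + 1)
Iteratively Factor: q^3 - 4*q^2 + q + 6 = (q - 2)*(q^2 - 2*q - 3) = (q - 2)*(q + 1)*(q - 3)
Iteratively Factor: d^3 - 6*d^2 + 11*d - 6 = (d - 2)*(d^2 - 4*d + 3) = (d - 2)*(d - 1)*(d - 3)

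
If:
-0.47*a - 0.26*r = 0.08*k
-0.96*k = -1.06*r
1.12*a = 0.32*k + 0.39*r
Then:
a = 0.00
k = 0.00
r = 0.00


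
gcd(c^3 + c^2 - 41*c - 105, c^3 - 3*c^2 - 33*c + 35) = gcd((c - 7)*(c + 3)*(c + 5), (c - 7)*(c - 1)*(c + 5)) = c^2 - 2*c - 35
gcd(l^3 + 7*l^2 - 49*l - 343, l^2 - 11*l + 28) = l - 7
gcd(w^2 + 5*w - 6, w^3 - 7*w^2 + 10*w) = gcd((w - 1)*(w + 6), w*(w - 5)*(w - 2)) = 1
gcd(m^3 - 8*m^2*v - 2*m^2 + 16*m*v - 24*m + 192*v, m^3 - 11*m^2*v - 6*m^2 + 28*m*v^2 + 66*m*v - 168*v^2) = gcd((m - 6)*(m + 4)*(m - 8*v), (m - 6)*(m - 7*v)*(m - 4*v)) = m - 6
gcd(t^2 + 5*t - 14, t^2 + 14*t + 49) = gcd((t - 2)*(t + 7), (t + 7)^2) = t + 7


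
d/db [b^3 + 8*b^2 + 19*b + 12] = 3*b^2 + 16*b + 19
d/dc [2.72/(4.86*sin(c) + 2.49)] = -13.2192*cos(c)/(4.86*sin(c) + 2.49)^2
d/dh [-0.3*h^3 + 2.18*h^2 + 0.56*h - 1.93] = -0.9*h^2 + 4.36*h + 0.56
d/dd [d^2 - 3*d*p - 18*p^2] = 2*d - 3*p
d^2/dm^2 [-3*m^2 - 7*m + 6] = -6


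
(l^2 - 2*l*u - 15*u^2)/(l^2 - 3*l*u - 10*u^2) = (l + 3*u)/(l + 2*u)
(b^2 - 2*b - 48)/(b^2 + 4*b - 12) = (b - 8)/(b - 2)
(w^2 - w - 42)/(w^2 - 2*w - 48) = (w - 7)/(w - 8)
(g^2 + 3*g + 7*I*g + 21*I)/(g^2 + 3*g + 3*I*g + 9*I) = (g + 7*I)/(g + 3*I)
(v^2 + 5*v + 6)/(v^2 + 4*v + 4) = (v + 3)/(v + 2)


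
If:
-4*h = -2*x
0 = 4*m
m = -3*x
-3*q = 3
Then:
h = 0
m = 0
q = -1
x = 0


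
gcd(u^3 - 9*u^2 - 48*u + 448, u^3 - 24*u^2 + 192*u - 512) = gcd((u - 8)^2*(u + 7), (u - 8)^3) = u^2 - 16*u + 64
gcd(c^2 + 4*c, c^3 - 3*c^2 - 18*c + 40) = c + 4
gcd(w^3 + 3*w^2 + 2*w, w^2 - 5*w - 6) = w + 1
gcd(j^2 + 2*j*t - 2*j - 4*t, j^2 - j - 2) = j - 2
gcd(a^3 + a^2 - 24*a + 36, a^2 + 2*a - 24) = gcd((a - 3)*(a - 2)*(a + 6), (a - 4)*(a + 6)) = a + 6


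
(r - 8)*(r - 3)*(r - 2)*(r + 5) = r^4 - 8*r^3 - 19*r^2 + 182*r - 240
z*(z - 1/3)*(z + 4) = z^3 + 11*z^2/3 - 4*z/3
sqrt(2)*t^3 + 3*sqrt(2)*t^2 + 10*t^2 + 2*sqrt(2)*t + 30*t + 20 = (t + 2)*(t + 5*sqrt(2))*(sqrt(2)*t + sqrt(2))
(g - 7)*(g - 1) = g^2 - 8*g + 7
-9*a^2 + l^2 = (-3*a + l)*(3*a + l)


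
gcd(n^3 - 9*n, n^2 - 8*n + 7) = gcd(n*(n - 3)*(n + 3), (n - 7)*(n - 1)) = 1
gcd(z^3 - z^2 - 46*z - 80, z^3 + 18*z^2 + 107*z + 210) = z + 5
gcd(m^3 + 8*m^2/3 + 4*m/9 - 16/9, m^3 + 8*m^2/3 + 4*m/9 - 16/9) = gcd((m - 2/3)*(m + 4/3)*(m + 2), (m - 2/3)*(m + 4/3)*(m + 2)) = m^3 + 8*m^2/3 + 4*m/9 - 16/9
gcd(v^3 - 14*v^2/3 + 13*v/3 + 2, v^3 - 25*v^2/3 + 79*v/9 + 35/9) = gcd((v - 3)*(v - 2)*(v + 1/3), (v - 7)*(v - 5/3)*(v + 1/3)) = v + 1/3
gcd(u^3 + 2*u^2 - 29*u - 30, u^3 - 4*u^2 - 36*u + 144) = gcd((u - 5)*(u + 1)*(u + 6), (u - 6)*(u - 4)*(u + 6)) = u + 6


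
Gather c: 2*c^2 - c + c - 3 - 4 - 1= 2*c^2 - 8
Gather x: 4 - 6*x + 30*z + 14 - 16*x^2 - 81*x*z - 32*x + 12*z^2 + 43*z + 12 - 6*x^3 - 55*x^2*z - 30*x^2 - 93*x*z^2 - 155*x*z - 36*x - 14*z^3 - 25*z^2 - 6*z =-6*x^3 + x^2*(-55*z - 46) + x*(-93*z^2 - 236*z - 74) - 14*z^3 - 13*z^2 + 67*z + 30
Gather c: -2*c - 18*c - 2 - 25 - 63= -20*c - 90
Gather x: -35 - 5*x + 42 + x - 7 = -4*x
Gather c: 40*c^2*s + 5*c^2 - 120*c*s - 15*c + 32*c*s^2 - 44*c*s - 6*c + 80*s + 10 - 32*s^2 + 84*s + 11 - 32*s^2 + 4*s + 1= c^2*(40*s + 5) + c*(32*s^2 - 164*s - 21) - 64*s^2 + 168*s + 22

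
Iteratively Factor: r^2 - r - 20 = (r - 5)*(r + 4)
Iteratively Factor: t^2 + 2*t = (t + 2)*(t)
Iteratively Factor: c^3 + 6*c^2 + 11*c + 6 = (c + 3)*(c^2 + 3*c + 2) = (c + 2)*(c + 3)*(c + 1)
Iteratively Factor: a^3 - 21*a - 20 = (a + 1)*(a^2 - a - 20) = (a + 1)*(a + 4)*(a - 5)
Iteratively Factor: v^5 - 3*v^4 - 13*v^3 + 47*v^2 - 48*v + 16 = (v - 4)*(v^4 + v^3 - 9*v^2 + 11*v - 4) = (v - 4)*(v - 1)*(v^3 + 2*v^2 - 7*v + 4) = (v - 4)*(v - 1)*(v + 4)*(v^2 - 2*v + 1) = (v - 4)*(v - 1)^2*(v + 4)*(v - 1)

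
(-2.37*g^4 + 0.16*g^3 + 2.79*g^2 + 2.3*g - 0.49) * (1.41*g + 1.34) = -3.3417*g^5 - 2.9502*g^4 + 4.1483*g^3 + 6.9816*g^2 + 2.3911*g - 0.6566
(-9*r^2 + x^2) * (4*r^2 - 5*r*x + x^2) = -36*r^4 + 45*r^3*x - 5*r^2*x^2 - 5*r*x^3 + x^4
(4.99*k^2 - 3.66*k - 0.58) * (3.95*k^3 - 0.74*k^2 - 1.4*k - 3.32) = 19.7105*k^5 - 18.1496*k^4 - 6.5686*k^3 - 11.0136*k^2 + 12.9632*k + 1.9256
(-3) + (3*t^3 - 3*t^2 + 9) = 3*t^3 - 3*t^2 + 6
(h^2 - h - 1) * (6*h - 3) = 6*h^3 - 9*h^2 - 3*h + 3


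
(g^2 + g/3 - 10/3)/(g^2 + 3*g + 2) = (g - 5/3)/(g + 1)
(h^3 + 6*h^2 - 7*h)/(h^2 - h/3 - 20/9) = 9*h*(-h^2 - 6*h + 7)/(-9*h^2 + 3*h + 20)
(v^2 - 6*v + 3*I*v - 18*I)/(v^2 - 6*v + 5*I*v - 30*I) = (v + 3*I)/(v + 5*I)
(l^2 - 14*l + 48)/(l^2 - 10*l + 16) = (l - 6)/(l - 2)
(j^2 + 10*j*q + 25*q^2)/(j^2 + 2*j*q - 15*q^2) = (-j - 5*q)/(-j + 3*q)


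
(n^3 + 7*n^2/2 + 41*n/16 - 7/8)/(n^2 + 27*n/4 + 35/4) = (4*n^2 + 7*n - 2)/(4*(n + 5))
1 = 1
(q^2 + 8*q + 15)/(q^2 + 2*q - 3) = (q + 5)/(q - 1)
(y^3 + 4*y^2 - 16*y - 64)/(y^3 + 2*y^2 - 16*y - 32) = (y + 4)/(y + 2)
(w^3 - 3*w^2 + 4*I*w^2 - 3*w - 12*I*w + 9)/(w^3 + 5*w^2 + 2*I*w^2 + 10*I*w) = (w^3 + w^2*(-3 + 4*I) - 3*w*(1 + 4*I) + 9)/(w*(w^2 + w*(5 + 2*I) + 10*I))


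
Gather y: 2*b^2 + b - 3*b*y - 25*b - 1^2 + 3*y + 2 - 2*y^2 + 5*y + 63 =2*b^2 - 24*b - 2*y^2 + y*(8 - 3*b) + 64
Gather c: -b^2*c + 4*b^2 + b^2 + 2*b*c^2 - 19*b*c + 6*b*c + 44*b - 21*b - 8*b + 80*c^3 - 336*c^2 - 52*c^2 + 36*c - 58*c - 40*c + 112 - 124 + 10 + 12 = 5*b^2 + 15*b + 80*c^3 + c^2*(2*b - 388) + c*(-b^2 - 13*b - 62) + 10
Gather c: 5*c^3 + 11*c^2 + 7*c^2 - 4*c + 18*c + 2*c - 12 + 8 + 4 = 5*c^3 + 18*c^2 + 16*c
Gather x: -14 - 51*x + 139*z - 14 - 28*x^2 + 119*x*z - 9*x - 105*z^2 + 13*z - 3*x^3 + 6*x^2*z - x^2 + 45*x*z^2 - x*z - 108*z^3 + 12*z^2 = -3*x^3 + x^2*(6*z - 29) + x*(45*z^2 + 118*z - 60) - 108*z^3 - 93*z^2 + 152*z - 28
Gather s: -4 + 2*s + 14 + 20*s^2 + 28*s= 20*s^2 + 30*s + 10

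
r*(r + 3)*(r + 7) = r^3 + 10*r^2 + 21*r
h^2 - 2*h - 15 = (h - 5)*(h + 3)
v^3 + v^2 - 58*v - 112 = (v - 8)*(v + 2)*(v + 7)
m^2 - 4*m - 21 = (m - 7)*(m + 3)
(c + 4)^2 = c^2 + 8*c + 16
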